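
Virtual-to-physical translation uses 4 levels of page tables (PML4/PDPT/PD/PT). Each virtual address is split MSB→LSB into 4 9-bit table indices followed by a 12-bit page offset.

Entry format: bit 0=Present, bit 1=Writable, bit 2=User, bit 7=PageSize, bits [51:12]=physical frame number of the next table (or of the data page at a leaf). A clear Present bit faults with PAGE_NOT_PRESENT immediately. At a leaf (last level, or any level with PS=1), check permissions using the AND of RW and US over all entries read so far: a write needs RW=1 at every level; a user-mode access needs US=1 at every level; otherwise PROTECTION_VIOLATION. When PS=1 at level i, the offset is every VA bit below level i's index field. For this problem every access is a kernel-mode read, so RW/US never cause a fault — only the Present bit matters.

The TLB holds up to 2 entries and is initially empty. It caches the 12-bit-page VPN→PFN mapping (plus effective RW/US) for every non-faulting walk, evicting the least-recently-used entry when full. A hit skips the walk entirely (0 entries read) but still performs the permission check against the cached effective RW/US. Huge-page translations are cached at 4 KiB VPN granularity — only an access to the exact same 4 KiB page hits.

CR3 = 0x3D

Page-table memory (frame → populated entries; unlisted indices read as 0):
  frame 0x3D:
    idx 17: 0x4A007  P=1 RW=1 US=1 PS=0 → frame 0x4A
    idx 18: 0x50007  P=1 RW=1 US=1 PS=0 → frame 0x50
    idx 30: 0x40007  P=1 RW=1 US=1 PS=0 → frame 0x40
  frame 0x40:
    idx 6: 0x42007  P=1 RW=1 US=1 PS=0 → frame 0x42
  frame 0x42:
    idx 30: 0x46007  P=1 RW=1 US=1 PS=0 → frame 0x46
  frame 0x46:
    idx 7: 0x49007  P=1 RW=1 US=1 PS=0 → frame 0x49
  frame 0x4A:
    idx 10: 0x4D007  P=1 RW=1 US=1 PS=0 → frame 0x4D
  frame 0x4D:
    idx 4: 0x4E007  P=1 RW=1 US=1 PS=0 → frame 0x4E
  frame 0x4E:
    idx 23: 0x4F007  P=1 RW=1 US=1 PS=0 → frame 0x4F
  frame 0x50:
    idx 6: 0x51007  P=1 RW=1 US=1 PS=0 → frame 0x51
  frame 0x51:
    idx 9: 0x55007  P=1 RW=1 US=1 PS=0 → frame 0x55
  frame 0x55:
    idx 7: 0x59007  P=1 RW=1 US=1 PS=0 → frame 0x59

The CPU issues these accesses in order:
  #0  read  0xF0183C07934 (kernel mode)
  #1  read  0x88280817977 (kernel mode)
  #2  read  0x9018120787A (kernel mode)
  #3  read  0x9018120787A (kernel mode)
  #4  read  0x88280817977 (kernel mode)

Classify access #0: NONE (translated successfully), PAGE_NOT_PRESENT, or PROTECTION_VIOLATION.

Per-access translation:
#0 VA=0xF0183C07934 (r,kernel):
  lvl0: tbl 0x3D, slot 30 ⇒ 0x40007 (P1/RW1/US1/PS0)
  lvl1: tbl 0x40, slot 6 ⇒ 0x42007 (P1/RW1/US1/PS0)
  lvl2: tbl 0x42, slot 30 ⇒ 0x46007 (P1/RW1/US1/PS0)
  lvl3: tbl 0x46, slot 7 ⇒ 0x49007 (P1/RW1/US1/PS0)
  → PA=0x49934  (4 entries read)
#1 VA=0x88280817977 (r,kernel):
  lvl0: tbl 0x3D, slot 17 ⇒ 0x4A007 (P1/RW1/US1/PS0)
  lvl1: tbl 0x4A, slot 10 ⇒ 0x4D007 (P1/RW1/US1/PS0)
  lvl2: tbl 0x4D, slot 4 ⇒ 0x4E007 (P1/RW1/US1/PS0)
  lvl3: tbl 0x4E, slot 23 ⇒ 0x4F007 (P1/RW1/US1/PS0)
  → PA=0x4F977  (4 entries read)
#2 VA=0x9018120787A (r,kernel):
  lvl0: tbl 0x3D, slot 18 ⇒ 0x50007 (P1/RW1/US1/PS0)
  lvl1: tbl 0x50, slot 6 ⇒ 0x51007 (P1/RW1/US1/PS0)
  lvl2: tbl 0x51, slot 9 ⇒ 0x55007 (P1/RW1/US1/PS0)
  lvl3: tbl 0x55, slot 7 ⇒ 0x59007 (P1/RW1/US1/PS0)
  → PA=0x5987A  (4 entries read)
#3 VA=0x9018120787A (r,kernel):
  TLB hit vpn=0x90181207 → PA=0x5987A
#4 VA=0x88280817977 (r,kernel):
  TLB hit vpn=0x88280817 → PA=0x4F977

Access #0 fault: NONE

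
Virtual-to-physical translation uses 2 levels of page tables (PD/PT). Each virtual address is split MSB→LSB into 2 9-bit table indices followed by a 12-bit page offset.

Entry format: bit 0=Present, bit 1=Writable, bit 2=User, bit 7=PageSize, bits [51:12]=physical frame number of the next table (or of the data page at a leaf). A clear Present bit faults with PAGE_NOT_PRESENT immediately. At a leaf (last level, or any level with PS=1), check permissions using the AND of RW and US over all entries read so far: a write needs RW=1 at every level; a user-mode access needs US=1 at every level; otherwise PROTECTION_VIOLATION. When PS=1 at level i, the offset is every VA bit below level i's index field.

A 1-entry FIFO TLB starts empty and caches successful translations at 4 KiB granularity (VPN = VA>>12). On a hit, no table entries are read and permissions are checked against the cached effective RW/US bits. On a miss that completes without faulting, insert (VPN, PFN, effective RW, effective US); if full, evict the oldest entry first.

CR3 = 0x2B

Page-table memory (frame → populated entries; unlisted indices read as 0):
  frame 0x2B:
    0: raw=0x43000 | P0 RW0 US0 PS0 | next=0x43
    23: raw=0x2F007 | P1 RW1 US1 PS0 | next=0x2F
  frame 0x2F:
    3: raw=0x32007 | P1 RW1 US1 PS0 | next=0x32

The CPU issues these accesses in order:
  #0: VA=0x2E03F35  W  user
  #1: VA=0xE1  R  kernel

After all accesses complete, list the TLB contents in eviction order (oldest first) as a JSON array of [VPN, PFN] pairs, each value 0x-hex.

Walk each access:
#0 VA=0x2E03F35 (w,user):
  lvl0: tbl 0x2B, slot 23 ⇒ 0x2F007 (P1/RW1/US1/PS0)
  lvl1: tbl 0x2F, slot 3 ⇒ 0x32007 (P1/RW1/US1/PS0)
  ⇒ phys 0x32F35  [2 reads]
#1 VA=0xE1 (r,kernel):
  lvl0: tbl 0x2B, slot 0 ⇒ 0x43000 (P0/RW0/US0/PS0)
  ✗ PAGE_NOT_PRESENT  [1 reads]

TLB: [["0x2E03", "0x32"]]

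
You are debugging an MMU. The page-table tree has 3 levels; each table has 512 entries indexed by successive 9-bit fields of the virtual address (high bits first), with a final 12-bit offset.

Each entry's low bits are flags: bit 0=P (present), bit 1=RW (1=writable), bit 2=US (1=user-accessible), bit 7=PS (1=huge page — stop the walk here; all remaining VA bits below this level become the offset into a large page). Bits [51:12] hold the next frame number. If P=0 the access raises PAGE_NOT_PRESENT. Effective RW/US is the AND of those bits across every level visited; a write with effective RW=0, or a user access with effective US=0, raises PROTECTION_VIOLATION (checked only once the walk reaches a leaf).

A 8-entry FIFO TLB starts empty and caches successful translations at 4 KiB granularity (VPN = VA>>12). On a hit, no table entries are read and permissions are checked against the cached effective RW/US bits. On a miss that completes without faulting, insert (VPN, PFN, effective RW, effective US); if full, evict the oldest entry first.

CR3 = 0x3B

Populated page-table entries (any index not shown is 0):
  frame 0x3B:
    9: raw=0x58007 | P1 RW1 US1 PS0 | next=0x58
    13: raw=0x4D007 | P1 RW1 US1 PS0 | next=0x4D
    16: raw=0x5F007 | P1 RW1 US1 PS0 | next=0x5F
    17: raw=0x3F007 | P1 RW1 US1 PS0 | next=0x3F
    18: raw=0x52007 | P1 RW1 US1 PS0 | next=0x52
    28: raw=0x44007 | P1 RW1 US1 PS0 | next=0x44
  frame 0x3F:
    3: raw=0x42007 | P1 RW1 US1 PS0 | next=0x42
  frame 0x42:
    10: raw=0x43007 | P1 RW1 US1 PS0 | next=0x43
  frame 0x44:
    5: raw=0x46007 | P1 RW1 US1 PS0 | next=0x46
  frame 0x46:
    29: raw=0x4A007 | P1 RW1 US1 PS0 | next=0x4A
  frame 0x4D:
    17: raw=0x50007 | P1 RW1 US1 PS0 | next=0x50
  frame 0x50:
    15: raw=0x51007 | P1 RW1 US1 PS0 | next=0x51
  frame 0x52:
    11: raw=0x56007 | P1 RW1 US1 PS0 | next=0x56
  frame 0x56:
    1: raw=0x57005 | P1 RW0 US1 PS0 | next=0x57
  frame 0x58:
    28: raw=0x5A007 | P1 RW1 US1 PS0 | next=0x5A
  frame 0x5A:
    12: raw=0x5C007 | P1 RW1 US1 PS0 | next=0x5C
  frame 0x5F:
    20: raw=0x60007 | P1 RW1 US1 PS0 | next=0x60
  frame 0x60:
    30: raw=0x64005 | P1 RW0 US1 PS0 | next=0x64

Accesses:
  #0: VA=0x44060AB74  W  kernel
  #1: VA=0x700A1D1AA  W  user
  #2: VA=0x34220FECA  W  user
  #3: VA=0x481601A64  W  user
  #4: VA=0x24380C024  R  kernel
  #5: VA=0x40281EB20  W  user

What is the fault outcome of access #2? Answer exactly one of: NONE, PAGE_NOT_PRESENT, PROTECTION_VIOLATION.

Per-access translation:
#0 VA=0x44060AB74 (w,kernel):
  lvl0: tbl 0x3B, slot 17 ⇒ 0x3F007 (P1/RW1/US1/PS0)
  lvl1: tbl 0x3F, slot 3 ⇒ 0x42007 (P1/RW1/US1/PS0)
  lvl2: tbl 0x42, slot 10 ⇒ 0x43007 (P1/RW1/US1/PS0)
  → PA=0x43B74  (3 entries read)
#1 VA=0x700A1D1AA (w,user):
  lvl0: tbl 0x3B, slot 28 ⇒ 0x44007 (P1/RW1/US1/PS0)
  lvl1: tbl 0x44, slot 5 ⇒ 0x46007 (P1/RW1/US1/PS0)
  lvl2: tbl 0x46, slot 29 ⇒ 0x4A007 (P1/RW1/US1/PS0)
  → PA=0x4A1AA  (3 entries read)
#2 VA=0x34220FECA (w,user):
  lvl0: tbl 0x3B, slot 13 ⇒ 0x4D007 (P1/RW1/US1/PS0)
  lvl1: tbl 0x4D, slot 17 ⇒ 0x50007 (P1/RW1/US1/PS0)
  lvl2: tbl 0x50, slot 15 ⇒ 0x51007 (P1/RW1/US1/PS0)
  → PA=0x51ECA  (3 entries read)
#3 VA=0x481601A64 (w,user):
  lvl0: tbl 0x3B, slot 18 ⇒ 0x52007 (P1/RW1/US1/PS0)
  lvl1: tbl 0x52, slot 11 ⇒ 0x56007 (P1/RW1/US1/PS0)
  lvl2: tbl 0x56, slot 1 ⇒ 0x57005 (P1/RW0/US1/PS0)
  ⇒ fault: PROTECTION_VIOLATION  — 3 lookups
#4 VA=0x24380C024 (r,kernel):
  lvl0: tbl 0x3B, slot 9 ⇒ 0x58007 (P1/RW1/US1/PS0)
  lvl1: tbl 0x58, slot 28 ⇒ 0x5A007 (P1/RW1/US1/PS0)
  lvl2: tbl 0x5A, slot 12 ⇒ 0x5C007 (P1/RW1/US1/PS0)
  → PA=0x5C024  (3 entries read)
#5 VA=0x40281EB20 (w,user):
  lvl0: tbl 0x3B, slot 16 ⇒ 0x5F007 (P1/RW1/US1/PS0)
  lvl1: tbl 0x5F, slot 20 ⇒ 0x60007 (P1/RW1/US1/PS0)
  lvl2: tbl 0x60, slot 30 ⇒ 0x64005 (P1/RW0/US1/PS0)
  ⇒ fault: PROTECTION_VIOLATION  — 3 lookups

Access #2 fault: NONE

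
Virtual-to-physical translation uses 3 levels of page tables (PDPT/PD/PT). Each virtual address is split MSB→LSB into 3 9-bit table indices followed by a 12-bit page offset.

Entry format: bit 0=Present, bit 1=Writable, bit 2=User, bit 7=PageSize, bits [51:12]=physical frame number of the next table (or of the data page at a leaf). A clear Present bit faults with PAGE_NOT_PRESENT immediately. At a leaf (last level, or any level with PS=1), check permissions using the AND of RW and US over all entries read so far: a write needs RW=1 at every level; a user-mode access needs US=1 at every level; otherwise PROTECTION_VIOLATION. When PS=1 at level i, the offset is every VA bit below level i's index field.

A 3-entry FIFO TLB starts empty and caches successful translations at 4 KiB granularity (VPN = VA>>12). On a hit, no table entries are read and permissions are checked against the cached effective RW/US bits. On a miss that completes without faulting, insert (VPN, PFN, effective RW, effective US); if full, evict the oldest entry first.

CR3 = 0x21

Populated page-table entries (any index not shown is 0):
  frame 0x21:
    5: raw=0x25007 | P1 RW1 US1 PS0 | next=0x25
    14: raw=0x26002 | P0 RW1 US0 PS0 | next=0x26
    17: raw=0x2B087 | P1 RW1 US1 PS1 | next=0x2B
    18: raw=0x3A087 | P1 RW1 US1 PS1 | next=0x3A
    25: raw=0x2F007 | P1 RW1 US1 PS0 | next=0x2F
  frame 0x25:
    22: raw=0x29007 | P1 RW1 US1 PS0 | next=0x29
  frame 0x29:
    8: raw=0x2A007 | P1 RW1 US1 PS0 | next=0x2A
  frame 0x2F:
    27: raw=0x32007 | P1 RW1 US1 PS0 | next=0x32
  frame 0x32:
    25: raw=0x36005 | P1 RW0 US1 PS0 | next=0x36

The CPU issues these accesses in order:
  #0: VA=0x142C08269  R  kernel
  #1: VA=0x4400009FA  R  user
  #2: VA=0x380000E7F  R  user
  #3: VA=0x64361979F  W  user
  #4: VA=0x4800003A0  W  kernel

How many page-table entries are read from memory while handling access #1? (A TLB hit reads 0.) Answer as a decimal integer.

Trace:
#0 VA=0x142C08269 (r,kernel):
  lvl0: tbl 0x21, slot 5 ⇒ 0x25007 (P1/RW1/US1/PS0)
  lvl1: tbl 0x25, slot 22 ⇒ 0x29007 (P1/RW1/US1/PS0)
  lvl2: tbl 0x29, slot 8 ⇒ 0x2A007 (P1/RW1/US1/PS0)
  → PA=0x2A269  (3 entries read)
#1 VA=0x4400009FA (r,user):
  lvl0: tbl 0x21, slot 17 ⇒ 0x2B087 (P1/RW1/US1/PS1)
  → PA=0x2B9FA (huge @L0)  (1 entries read)
#2 VA=0x380000E7F (r,user):
  lvl0: tbl 0x21, slot 14 ⇒ 0x26002 (P0/RW1/US0/PS0)
  ⇒ fault: PAGE_NOT_PRESENT  — 1 lookups
#3 VA=0x64361979F (w,user):
  lvl0: tbl 0x21, slot 25 ⇒ 0x2F007 (P1/RW1/US1/PS0)
  lvl1: tbl 0x2F, slot 27 ⇒ 0x32007 (P1/RW1/US1/PS0)
  lvl2: tbl 0x32, slot 25 ⇒ 0x36005 (P1/RW0/US1/PS0)
  ⇒ fault: PROTECTION_VIOLATION  — 3 lookups
#4 VA=0x4800003A0 (w,kernel):
  lvl0: tbl 0x21, slot 18 ⇒ 0x3A087 (P1/RW1/US1/PS1)
  → PA=0x3A3A0 (huge @L0)  (1 entries read)

Entries read for #1: 1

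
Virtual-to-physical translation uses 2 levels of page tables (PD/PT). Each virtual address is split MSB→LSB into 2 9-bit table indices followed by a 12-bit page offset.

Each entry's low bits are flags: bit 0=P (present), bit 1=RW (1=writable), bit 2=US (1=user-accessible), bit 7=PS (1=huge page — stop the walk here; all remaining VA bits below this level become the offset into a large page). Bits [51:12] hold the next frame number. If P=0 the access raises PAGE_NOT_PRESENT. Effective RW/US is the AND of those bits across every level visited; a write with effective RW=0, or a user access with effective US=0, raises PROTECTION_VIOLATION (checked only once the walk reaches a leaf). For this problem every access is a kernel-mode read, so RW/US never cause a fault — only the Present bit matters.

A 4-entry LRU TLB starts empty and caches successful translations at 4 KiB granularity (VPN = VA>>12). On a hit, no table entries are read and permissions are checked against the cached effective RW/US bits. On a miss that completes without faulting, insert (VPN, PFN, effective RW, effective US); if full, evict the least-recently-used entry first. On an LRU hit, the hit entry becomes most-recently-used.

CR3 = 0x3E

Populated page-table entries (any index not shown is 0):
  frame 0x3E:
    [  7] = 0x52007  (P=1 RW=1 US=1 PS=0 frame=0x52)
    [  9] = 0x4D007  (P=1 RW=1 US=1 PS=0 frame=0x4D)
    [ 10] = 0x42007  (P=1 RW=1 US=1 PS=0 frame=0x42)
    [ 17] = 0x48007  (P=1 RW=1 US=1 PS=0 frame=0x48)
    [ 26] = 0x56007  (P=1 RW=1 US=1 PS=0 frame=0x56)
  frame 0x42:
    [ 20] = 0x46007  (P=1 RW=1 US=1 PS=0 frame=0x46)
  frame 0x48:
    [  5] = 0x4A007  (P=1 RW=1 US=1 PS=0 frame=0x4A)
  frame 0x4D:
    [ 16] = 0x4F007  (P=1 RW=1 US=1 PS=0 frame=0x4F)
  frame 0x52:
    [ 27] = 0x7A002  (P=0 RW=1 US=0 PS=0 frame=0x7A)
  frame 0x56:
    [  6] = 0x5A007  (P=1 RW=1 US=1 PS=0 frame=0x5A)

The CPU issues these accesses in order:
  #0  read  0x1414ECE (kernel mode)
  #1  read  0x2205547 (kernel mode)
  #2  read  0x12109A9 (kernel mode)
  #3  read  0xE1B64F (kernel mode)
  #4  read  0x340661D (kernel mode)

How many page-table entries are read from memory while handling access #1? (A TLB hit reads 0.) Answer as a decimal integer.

Walk each access:
#0 VA=0x1414ECE (r,kernel):
  L0: frame=0x3E idx=10 entry=0x42007 [P=1 RW=1 US=1 PS=0]
  L1: frame=0x42 idx=20 entry=0x46007 [P=1 RW=1 US=1 PS=0]
  → PA=0x46ECE  (2 entries read)
#1 VA=0x2205547 (r,kernel):
  L0: frame=0x3E idx=17 entry=0x48007 [P=1 RW=1 US=1 PS=0]
  L1: frame=0x48 idx=5 entry=0x4A007 [P=1 RW=1 US=1 PS=0]
  → PA=0x4A547  (2 entries read)
#2 VA=0x12109A9 (r,kernel):
  L0: frame=0x3E idx=9 entry=0x4D007 [P=1 RW=1 US=1 PS=0]
  L1: frame=0x4D idx=16 entry=0x4F007 [P=1 RW=1 US=1 PS=0]
  → PA=0x4F9A9  (2 entries read)
#3 VA=0xE1B64F (r,kernel):
  L0: frame=0x3E idx=7 entry=0x52007 [P=1 RW=1 US=1 PS=0]
  L1: frame=0x52 idx=27 entry=0x7A002 [P=0 RW=1 US=0 PS=0]
  ⇒ fault: PAGE_NOT_PRESENT  — 2 lookups
#4 VA=0x340661D (r,kernel):
  L0: frame=0x3E idx=26 entry=0x56007 [P=1 RW=1 US=1 PS=0]
  L1: frame=0x56 idx=6 entry=0x5A007 [P=1 RW=1 US=1 PS=0]
  → PA=0x5A61D  (2 entries read)

Entries read for #1: 2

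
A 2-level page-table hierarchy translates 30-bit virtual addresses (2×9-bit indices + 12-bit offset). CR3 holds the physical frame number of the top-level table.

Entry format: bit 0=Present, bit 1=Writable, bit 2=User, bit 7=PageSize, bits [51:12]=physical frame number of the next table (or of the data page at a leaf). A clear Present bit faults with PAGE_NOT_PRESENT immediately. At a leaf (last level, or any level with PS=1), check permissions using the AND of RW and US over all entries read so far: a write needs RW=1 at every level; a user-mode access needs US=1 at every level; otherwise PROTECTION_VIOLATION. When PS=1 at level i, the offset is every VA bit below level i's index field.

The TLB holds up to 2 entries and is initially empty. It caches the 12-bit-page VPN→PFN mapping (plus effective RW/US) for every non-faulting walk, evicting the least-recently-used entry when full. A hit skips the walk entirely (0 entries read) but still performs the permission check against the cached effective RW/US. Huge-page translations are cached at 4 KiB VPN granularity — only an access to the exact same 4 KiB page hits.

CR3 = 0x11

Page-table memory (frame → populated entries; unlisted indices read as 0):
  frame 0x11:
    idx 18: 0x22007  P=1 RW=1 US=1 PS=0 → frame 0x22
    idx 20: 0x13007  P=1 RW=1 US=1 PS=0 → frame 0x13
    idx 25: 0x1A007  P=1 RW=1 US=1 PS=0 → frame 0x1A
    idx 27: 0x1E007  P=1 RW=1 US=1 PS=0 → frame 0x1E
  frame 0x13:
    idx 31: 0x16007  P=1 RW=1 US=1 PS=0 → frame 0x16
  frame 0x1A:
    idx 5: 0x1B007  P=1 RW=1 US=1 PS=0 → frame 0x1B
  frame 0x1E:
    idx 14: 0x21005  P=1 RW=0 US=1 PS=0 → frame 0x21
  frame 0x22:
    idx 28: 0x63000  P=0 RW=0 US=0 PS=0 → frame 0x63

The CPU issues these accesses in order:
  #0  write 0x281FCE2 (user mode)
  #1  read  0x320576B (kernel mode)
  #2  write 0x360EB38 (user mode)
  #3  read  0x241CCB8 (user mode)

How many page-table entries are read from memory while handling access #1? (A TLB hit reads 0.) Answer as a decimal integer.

Per-access translation:
#0 VA=0x281FCE2 (w,user):
  [0] read 0x11 idx=20: raw=0x13007 flags P=1 W=1 U=1 S=0
  [1] read 0x13 idx=31: raw=0x16007 flags P=1 W=1 U=1 S=0
  → PA=0x16CE2  (2 entries read)
#1 VA=0x320576B (r,kernel):
  [0] read 0x11 idx=25: raw=0x1A007 flags P=1 W=1 U=1 S=0
  [1] read 0x1A idx=5: raw=0x1B007 flags P=1 W=1 U=1 S=0
  → PA=0x1B76B  (2 entries read)
#2 VA=0x360EB38 (w,user):
  [0] read 0x11 idx=27: raw=0x1E007 flags P=1 W=1 U=1 S=0
  [1] read 0x1E idx=14: raw=0x21005 flags P=1 W=0 U=1 S=0
  → PROTECTION_VIOLATION  (2 entries read)
#3 VA=0x241CCB8 (r,user):
  [0] read 0x11 idx=18: raw=0x22007 flags P=1 W=1 U=1 S=0
  [1] read 0x22 idx=28: raw=0x63000 flags P=0 W=0 U=0 S=0
  → PAGE_NOT_PRESENT  (2 entries read)

Entries read for #1: 2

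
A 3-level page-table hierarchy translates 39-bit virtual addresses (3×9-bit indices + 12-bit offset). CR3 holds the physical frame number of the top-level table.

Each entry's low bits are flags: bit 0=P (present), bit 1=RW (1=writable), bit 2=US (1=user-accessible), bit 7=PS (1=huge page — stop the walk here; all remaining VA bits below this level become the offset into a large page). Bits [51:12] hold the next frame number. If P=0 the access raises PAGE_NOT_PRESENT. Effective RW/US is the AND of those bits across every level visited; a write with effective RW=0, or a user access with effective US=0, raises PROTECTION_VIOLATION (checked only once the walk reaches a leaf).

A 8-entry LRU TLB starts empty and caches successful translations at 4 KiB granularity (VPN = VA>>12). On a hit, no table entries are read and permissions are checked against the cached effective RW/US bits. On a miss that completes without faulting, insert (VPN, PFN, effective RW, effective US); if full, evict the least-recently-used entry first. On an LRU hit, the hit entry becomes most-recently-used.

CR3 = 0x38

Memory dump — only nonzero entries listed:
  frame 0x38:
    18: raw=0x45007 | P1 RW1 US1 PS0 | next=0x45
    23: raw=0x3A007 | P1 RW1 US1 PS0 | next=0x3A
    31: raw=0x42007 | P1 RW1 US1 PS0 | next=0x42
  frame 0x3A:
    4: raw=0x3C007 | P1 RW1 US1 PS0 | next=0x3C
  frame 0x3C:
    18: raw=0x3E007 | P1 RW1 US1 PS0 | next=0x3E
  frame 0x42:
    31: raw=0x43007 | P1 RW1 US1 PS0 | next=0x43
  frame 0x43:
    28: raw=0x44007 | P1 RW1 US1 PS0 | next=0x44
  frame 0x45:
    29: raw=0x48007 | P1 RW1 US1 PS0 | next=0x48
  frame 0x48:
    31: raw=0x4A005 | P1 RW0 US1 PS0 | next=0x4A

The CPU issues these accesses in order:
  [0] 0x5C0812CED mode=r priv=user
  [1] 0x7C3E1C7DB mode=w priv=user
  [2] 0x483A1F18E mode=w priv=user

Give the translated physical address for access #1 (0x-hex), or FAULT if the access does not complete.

Walk each access:
#0 VA=0x5C0812CED (r,user):
  L0: frame=0x38 idx=23 entry=0x3A007 [P=1 RW=1 US=1 PS=0]
  L1: frame=0x3A idx=4 entry=0x3C007 [P=1 RW=1 US=1 PS=0]
  L2: frame=0x3C idx=18 entry=0x3E007 [P=1 RW=1 US=1 PS=0]
  → PA=0x3ECED  (3 entries read)
#1 VA=0x7C3E1C7DB (w,user):
  L0: frame=0x38 idx=31 entry=0x42007 [P=1 RW=1 US=1 PS=0]
  L1: frame=0x42 idx=31 entry=0x43007 [P=1 RW=1 US=1 PS=0]
  L2: frame=0x43 idx=28 entry=0x44007 [P=1 RW=1 US=1 PS=0]
  → PA=0x447DB  (3 entries read)
#2 VA=0x483A1F18E (w,user):
  L0: frame=0x38 idx=18 entry=0x45007 [P=1 RW=1 US=1 PS=0]
  L1: frame=0x45 idx=29 entry=0x48007 [P=1 RW=1 US=1 PS=0]
  L2: frame=0x48 idx=31 entry=0x4A005 [P=1 RW=0 US=1 PS=0]
  → PROTECTION_VIOLATION  (3 entries read)

Access #1 PA: 0x447DB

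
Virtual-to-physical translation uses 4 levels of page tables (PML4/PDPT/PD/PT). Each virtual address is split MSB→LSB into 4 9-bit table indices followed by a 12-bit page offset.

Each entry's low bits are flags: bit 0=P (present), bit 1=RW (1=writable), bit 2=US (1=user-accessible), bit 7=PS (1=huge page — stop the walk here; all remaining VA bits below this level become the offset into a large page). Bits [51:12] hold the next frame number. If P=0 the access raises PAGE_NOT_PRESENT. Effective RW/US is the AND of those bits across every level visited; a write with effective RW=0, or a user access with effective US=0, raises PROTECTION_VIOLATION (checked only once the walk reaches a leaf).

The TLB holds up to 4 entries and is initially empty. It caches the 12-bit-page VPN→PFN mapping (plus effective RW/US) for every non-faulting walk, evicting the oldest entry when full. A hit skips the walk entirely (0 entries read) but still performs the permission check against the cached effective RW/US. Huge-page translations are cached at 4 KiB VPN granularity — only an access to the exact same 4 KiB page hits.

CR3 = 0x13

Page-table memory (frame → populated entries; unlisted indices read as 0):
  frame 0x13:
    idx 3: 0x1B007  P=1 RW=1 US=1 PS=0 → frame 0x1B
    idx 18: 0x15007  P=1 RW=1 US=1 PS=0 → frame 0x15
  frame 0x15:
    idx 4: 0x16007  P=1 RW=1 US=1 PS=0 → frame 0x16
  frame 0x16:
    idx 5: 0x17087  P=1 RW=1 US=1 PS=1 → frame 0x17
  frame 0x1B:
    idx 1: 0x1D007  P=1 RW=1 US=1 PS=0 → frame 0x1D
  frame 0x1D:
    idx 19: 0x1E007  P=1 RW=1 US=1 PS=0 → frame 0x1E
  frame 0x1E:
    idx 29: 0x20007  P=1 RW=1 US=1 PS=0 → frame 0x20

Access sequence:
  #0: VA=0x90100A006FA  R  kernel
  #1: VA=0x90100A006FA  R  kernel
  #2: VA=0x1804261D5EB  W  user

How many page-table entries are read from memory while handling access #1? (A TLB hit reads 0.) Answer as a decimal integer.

Walk each access:
#0 VA=0x90100A006FA (r,kernel):
  L0 @0x13[18] → 0x15007  P=1,RW=1,US=1,PS=0
  L1 @0x15[4] → 0x16007  P=1,RW=1,US=1,PS=0
  L2 @0x16[5] → 0x17087  P=1,RW=1,US=1,PS=1
  → PA=0x176FA (huge @L2)  (3 entries read)
#1 VA=0x90100A006FA (r,kernel):
  TLB hit vpn=0x90100A00 → PA=0x176FA
#2 VA=0x1804261D5EB (w,user):
  L0 @0x13[3] → 0x1B007  P=1,RW=1,US=1,PS=0
  L1 @0x1B[1] → 0x1D007  P=1,RW=1,US=1,PS=0
  L2 @0x1D[19] → 0x1E007  P=1,RW=1,US=1,PS=0
  L3 @0x1E[29] → 0x20007  P=1,RW=1,US=1,PS=0
  → PA=0x205EB  (4 entries read)

Entries read for #1: 0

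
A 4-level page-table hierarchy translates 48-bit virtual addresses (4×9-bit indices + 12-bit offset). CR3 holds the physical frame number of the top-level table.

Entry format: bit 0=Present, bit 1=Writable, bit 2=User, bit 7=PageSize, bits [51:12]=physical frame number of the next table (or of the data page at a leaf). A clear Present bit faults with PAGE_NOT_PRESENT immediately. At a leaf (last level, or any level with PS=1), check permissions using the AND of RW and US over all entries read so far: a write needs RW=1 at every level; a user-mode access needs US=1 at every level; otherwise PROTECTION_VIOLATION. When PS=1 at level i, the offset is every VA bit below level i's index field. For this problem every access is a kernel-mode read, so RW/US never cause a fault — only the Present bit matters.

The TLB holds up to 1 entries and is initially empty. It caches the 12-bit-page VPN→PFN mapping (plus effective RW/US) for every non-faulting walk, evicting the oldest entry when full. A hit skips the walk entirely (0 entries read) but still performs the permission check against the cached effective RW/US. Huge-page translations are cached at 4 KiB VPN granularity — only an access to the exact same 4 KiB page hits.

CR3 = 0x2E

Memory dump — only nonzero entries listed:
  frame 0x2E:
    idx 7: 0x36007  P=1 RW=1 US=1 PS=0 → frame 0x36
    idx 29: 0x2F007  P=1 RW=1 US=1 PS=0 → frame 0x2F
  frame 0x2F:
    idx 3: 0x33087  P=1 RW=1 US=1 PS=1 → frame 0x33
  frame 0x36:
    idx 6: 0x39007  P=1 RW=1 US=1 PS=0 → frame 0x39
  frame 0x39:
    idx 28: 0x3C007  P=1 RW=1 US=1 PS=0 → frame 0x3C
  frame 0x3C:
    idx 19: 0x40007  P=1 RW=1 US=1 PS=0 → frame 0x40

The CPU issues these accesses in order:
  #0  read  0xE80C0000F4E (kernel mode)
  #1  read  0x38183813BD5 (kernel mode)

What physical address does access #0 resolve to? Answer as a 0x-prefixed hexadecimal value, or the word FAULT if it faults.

Per-access translation:
#0 VA=0xE80C0000F4E (r,kernel):
  L0: frame=0x2E idx=29 entry=0x2F007 [P=1 RW=1 US=1 PS=0]
  L1: frame=0x2F idx=3 entry=0x33087 [P=1 RW=1 US=1 PS=1]
  ⇒ phys 0x33F4E (huge @L1)  [2 reads]
#1 VA=0x38183813BD5 (r,kernel):
  L0: frame=0x2E idx=7 entry=0x36007 [P=1 RW=1 US=1 PS=0]
  L1: frame=0x36 idx=6 entry=0x39007 [P=1 RW=1 US=1 PS=0]
  L2: frame=0x39 idx=28 entry=0x3C007 [P=1 RW=1 US=1 PS=0]
  L3: frame=0x3C idx=19 entry=0x40007 [P=1 RW=1 US=1 PS=0]
  ⇒ phys 0x40BD5  [4 reads]

Access #0 PA: 0x33F4E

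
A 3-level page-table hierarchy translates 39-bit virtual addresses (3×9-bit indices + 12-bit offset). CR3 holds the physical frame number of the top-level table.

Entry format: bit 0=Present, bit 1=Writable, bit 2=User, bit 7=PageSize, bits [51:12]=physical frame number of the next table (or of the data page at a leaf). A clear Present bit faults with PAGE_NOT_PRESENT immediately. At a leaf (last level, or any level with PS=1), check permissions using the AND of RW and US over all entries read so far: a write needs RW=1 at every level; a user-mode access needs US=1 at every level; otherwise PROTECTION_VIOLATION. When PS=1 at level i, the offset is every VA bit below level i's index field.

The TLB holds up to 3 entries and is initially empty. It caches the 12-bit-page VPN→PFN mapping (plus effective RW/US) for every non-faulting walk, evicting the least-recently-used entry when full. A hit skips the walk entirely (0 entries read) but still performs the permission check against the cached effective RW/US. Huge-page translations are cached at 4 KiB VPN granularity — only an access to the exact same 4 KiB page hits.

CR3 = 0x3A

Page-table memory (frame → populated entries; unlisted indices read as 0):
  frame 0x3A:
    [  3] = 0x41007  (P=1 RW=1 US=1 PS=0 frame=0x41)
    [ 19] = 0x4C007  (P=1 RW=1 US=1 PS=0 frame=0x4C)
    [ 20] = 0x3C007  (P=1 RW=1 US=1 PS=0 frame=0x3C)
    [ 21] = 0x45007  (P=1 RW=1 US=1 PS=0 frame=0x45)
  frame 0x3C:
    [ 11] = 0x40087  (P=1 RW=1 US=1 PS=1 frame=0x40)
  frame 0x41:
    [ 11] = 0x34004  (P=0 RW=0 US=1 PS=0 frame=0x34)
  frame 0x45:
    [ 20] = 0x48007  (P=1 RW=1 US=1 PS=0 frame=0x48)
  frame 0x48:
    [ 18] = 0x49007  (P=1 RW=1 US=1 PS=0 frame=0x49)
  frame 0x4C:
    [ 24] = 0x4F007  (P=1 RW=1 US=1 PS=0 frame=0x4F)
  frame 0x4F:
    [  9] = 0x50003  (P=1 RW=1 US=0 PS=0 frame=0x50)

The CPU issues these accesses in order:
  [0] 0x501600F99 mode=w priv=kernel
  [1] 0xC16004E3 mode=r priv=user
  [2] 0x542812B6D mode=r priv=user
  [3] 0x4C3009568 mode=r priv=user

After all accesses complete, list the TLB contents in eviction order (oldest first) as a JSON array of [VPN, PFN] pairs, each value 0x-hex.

Per-access translation:
#0 VA=0x501600F99 (w,kernel):
  lvl0: tbl 0x3A, slot 20 ⇒ 0x3C007 (P1/RW1/US1/PS0)
  lvl1: tbl 0x3C, slot 11 ⇒ 0x40087 (P1/RW1/US1/PS1)
  ✓ 0x40F99 (huge @L1)  — 2 lookups
#1 VA=0xC16004E3 (r,user):
  lvl0: tbl 0x3A, slot 3 ⇒ 0x41007 (P1/RW1/US1/PS0)
  lvl1: tbl 0x41, slot 11 ⇒ 0x34004 (P0/RW0/US1/PS0)
  → PAGE_NOT_PRESENT  (2 entries read)
#2 VA=0x542812B6D (r,user):
  lvl0: tbl 0x3A, slot 21 ⇒ 0x45007 (P1/RW1/US1/PS0)
  lvl1: tbl 0x45, slot 20 ⇒ 0x48007 (P1/RW1/US1/PS0)
  lvl2: tbl 0x48, slot 18 ⇒ 0x49007 (P1/RW1/US1/PS0)
  ✓ 0x49B6D  — 3 lookups
#3 VA=0x4C3009568 (r,user):
  lvl0: tbl 0x3A, slot 19 ⇒ 0x4C007 (P1/RW1/US1/PS0)
  lvl1: tbl 0x4C, slot 24 ⇒ 0x4F007 (P1/RW1/US1/PS0)
  lvl2: tbl 0x4F, slot 9 ⇒ 0x50003 (P1/RW1/US0/PS0)
  → PROTECTION_VIOLATION  (3 entries read)

TLB: [["0x501600", "0x40"], ["0x542812", "0x49"]]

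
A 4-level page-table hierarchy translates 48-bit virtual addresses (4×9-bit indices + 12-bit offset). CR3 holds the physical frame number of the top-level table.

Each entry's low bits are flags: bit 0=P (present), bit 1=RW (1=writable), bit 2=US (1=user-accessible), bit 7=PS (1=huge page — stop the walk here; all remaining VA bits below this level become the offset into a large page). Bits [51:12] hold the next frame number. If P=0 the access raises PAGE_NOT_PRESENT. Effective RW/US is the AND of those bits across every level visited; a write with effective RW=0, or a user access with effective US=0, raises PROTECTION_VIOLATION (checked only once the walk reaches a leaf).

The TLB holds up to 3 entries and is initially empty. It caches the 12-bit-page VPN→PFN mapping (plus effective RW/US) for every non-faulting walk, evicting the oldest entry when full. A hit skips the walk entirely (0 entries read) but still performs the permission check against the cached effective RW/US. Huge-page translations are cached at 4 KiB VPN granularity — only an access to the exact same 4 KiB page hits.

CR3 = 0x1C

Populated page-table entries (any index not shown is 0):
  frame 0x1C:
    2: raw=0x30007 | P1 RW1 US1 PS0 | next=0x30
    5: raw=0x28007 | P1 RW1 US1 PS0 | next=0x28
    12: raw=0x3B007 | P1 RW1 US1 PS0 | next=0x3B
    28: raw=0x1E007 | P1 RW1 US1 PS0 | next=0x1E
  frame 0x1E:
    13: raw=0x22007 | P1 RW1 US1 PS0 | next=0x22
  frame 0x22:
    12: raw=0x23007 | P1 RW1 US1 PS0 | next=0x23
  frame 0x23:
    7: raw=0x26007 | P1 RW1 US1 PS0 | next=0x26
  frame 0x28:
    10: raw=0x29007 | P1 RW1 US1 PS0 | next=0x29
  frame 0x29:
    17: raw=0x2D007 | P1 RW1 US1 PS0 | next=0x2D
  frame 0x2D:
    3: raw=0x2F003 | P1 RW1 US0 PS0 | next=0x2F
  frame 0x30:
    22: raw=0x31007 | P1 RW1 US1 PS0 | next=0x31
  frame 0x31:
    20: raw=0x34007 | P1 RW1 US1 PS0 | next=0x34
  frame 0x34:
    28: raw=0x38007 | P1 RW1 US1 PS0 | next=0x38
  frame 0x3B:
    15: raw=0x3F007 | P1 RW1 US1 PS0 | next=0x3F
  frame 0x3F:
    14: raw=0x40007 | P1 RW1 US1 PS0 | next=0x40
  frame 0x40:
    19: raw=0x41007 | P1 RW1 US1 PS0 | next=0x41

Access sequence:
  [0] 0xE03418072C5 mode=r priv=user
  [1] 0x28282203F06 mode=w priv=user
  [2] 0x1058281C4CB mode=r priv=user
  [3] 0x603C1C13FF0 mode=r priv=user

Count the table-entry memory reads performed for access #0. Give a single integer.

Trace:
#0 VA=0xE03418072C5 (r,user):
  L0 @0x1C[28] → 0x1E007  P=1,RW=1,US=1,PS=0
  L1 @0x1E[13] → 0x22007  P=1,RW=1,US=1,PS=0
  L2 @0x22[12] → 0x23007  P=1,RW=1,US=1,PS=0
  L3 @0x23[7] → 0x26007  P=1,RW=1,US=1,PS=0
  ⇒ phys 0x262C5  [4 reads]
#1 VA=0x28282203F06 (w,user):
  L0 @0x1C[5] → 0x28007  P=1,RW=1,US=1,PS=0
  L1 @0x28[10] → 0x29007  P=1,RW=1,US=1,PS=0
  L2 @0x29[17] → 0x2D007  P=1,RW=1,US=1,PS=0
  L3 @0x2D[3] → 0x2F003  P=1,RW=1,US=0,PS=0
  → PROTECTION_VIOLATION  (4 entries read)
#2 VA=0x1058281C4CB (r,user):
  L0 @0x1C[2] → 0x30007  P=1,RW=1,US=1,PS=0
  L1 @0x30[22] → 0x31007  P=1,RW=1,US=1,PS=0
  L2 @0x31[20] → 0x34007  P=1,RW=1,US=1,PS=0
  L3 @0x34[28] → 0x38007  P=1,RW=1,US=1,PS=0
  ⇒ phys 0x384CB  [4 reads]
#3 VA=0x603C1C13FF0 (r,user):
  L0 @0x1C[12] → 0x3B007  P=1,RW=1,US=1,PS=0
  L1 @0x3B[15] → 0x3F007  P=1,RW=1,US=1,PS=0
  L2 @0x3F[14] → 0x40007  P=1,RW=1,US=1,PS=0
  L3 @0x40[19] → 0x41007  P=1,RW=1,US=1,PS=0
  ⇒ phys 0x41FF0  [4 reads]

Entries read for #0: 4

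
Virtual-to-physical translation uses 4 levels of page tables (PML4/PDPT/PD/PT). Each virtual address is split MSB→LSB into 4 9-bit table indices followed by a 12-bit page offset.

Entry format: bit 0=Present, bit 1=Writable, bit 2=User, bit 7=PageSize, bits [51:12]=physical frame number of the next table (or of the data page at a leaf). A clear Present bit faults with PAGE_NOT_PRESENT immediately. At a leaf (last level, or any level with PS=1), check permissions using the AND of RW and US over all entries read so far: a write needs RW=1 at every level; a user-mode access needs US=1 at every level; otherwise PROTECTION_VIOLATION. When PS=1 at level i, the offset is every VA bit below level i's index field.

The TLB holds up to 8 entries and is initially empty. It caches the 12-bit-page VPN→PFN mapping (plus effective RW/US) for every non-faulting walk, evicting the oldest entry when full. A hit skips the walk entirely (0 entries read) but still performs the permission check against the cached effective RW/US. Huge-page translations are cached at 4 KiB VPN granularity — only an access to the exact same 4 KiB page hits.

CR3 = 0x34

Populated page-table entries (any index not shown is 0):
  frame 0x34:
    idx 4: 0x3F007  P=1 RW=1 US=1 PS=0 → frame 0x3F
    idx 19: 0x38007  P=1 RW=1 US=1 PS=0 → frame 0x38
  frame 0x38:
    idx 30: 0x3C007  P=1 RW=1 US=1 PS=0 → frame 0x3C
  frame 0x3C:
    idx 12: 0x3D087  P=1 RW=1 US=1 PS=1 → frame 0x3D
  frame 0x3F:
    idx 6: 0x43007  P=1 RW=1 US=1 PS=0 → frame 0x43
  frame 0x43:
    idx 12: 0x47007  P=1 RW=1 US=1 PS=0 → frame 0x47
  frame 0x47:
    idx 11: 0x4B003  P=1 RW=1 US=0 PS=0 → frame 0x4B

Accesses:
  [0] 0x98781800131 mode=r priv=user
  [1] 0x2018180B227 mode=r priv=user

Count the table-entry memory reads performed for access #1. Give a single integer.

Per-access translation:
#0 VA=0x98781800131 (r,user):
  L0 @0x34[19] → 0x38007  P=1,RW=1,US=1,PS=0
  L1 @0x38[30] → 0x3C007  P=1,RW=1,US=1,PS=0
  L2 @0x3C[12] → 0x3D087  P=1,RW=1,US=1,PS=1
  ✓ 0x3D131 (huge @L2)  — 3 lookups
#1 VA=0x2018180B227 (r,user):
  L0 @0x34[4] → 0x3F007  P=1,RW=1,US=1,PS=0
  L1 @0x3F[6] → 0x43007  P=1,RW=1,US=1,PS=0
  L2 @0x43[12] → 0x47007  P=1,RW=1,US=1,PS=0
  L3 @0x47[11] → 0x4B003  P=1,RW=1,US=0,PS=0
  ⇒ fault: PROTECTION_VIOLATION  — 4 lookups

Entries read for #1: 4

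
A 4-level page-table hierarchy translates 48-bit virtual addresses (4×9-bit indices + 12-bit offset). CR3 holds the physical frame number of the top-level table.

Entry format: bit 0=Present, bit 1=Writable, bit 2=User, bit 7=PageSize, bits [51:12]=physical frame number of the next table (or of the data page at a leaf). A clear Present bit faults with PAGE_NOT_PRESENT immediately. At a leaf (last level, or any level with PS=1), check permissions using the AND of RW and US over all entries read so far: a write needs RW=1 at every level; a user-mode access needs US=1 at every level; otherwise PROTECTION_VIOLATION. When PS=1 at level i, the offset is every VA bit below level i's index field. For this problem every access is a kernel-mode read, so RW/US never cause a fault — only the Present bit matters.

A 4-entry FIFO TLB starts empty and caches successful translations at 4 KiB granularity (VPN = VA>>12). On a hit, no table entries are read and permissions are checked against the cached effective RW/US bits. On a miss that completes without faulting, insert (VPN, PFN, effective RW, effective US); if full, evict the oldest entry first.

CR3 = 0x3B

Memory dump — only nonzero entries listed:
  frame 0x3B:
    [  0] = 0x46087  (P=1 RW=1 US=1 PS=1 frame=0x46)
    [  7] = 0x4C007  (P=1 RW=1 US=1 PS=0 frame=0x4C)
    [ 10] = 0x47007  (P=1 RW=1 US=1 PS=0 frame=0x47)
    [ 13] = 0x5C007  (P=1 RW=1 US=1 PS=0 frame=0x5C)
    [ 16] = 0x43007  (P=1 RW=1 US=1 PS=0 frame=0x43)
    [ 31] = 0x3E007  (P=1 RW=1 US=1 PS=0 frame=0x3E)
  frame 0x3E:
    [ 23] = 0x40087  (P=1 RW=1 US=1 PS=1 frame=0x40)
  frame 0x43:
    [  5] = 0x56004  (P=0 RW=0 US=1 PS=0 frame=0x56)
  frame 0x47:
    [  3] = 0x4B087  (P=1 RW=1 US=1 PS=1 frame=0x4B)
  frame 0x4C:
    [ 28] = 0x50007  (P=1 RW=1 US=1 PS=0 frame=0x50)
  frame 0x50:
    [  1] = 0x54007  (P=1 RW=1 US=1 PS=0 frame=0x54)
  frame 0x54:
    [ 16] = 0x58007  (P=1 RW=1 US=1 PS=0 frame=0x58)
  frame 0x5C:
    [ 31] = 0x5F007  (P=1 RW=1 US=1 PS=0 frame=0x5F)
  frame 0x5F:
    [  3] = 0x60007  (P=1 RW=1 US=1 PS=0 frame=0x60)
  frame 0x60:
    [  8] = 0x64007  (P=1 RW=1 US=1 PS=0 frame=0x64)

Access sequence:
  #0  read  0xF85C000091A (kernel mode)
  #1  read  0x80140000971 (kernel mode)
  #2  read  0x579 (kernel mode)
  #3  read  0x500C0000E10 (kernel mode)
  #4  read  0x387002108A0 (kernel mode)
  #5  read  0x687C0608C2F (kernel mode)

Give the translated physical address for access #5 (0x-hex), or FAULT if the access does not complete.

Per-access translation:
#0 VA=0xF85C000091A (r,kernel):
  lvl0: tbl 0x3B, slot 31 ⇒ 0x3E007 (P1/RW1/US1/PS0)
  lvl1: tbl 0x3E, slot 23 ⇒ 0x40087 (P1/RW1/US1/PS1)
  ✓ 0x4091A (huge @L1)  — 2 lookups
#1 VA=0x80140000971 (r,kernel):
  lvl0: tbl 0x3B, slot 16 ⇒ 0x43007 (P1/RW1/US1/PS0)
  lvl1: tbl 0x43, slot 5 ⇒ 0x56004 (P0/RW0/US1/PS0)
  ✗ PAGE_NOT_PRESENT  [2 reads]
#2 VA=0x579 (r,kernel):
  lvl0: tbl 0x3B, slot 0 ⇒ 0x46087 (P1/RW1/US1/PS1)
  ✓ 0x46579 (huge @L0)  — 1 lookups
#3 VA=0x500C0000E10 (r,kernel):
  lvl0: tbl 0x3B, slot 10 ⇒ 0x47007 (P1/RW1/US1/PS0)
  lvl1: tbl 0x47, slot 3 ⇒ 0x4B087 (P1/RW1/US1/PS1)
  ✓ 0x4BE10 (huge @L1)  — 2 lookups
#4 VA=0x387002108A0 (r,kernel):
  lvl0: tbl 0x3B, slot 7 ⇒ 0x4C007 (P1/RW1/US1/PS0)
  lvl1: tbl 0x4C, slot 28 ⇒ 0x50007 (P1/RW1/US1/PS0)
  lvl2: tbl 0x50, slot 1 ⇒ 0x54007 (P1/RW1/US1/PS0)
  lvl3: tbl 0x54, slot 16 ⇒ 0x58007 (P1/RW1/US1/PS0)
  ✓ 0x588A0  — 4 lookups
#5 VA=0x687C0608C2F (r,kernel):
  lvl0: tbl 0x3B, slot 13 ⇒ 0x5C007 (P1/RW1/US1/PS0)
  lvl1: tbl 0x5C, slot 31 ⇒ 0x5F007 (P1/RW1/US1/PS0)
  lvl2: tbl 0x5F, slot 3 ⇒ 0x60007 (P1/RW1/US1/PS0)
  lvl3: tbl 0x60, slot 8 ⇒ 0x64007 (P1/RW1/US1/PS0)
  ✓ 0x64C2F  — 4 lookups

Access #5 PA: 0x64C2F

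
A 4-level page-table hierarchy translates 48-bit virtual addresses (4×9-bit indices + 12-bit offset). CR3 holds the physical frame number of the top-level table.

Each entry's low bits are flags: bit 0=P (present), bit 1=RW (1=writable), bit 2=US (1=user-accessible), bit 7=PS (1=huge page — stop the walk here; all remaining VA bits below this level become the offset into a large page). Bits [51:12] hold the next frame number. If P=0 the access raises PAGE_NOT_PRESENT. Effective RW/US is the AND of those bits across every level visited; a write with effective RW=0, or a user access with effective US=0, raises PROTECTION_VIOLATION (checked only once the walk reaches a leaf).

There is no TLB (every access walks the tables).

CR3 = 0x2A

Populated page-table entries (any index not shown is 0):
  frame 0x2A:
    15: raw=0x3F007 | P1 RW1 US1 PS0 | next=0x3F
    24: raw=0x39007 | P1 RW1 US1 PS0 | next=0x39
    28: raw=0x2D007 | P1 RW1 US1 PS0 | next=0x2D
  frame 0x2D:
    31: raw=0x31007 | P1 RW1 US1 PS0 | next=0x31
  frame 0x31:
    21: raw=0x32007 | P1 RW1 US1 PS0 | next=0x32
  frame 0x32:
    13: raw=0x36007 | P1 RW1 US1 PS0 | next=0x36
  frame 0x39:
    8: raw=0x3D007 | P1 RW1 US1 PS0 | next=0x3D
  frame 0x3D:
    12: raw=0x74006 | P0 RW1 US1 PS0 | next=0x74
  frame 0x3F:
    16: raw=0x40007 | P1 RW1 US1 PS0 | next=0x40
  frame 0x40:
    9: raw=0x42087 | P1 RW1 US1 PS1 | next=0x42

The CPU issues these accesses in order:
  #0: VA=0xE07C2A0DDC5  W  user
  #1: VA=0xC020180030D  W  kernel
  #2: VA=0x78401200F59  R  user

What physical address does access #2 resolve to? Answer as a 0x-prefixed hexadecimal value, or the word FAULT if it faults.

Walk each access:
#0 VA=0xE07C2A0DDC5 (w,user):
  lvl0: tbl 0x2A, slot 28 ⇒ 0x2D007 (P1/RW1/US1/PS0)
  lvl1: tbl 0x2D, slot 31 ⇒ 0x31007 (P1/RW1/US1/PS0)
  lvl2: tbl 0x31, slot 21 ⇒ 0x32007 (P1/RW1/US1/PS0)
  lvl3: tbl 0x32, slot 13 ⇒ 0x36007 (P1/RW1/US1/PS0)
  ✓ 0x36DC5  — 4 lookups
#1 VA=0xC020180030D (w,kernel):
  lvl0: tbl 0x2A, slot 24 ⇒ 0x39007 (P1/RW1/US1/PS0)
  lvl1: tbl 0x39, slot 8 ⇒ 0x3D007 (P1/RW1/US1/PS0)
  lvl2: tbl 0x3D, slot 12 ⇒ 0x74006 (P0/RW1/US1/PS0)
  → PAGE_NOT_PRESENT  (3 entries read)
#2 VA=0x78401200F59 (r,user):
  lvl0: tbl 0x2A, slot 15 ⇒ 0x3F007 (P1/RW1/US1/PS0)
  lvl1: tbl 0x3F, slot 16 ⇒ 0x40007 (P1/RW1/US1/PS0)
  lvl2: tbl 0x40, slot 9 ⇒ 0x42087 (P1/RW1/US1/PS1)
  ✓ 0x42F59 (huge @L2)  — 3 lookups

Access #2 PA: 0x42F59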